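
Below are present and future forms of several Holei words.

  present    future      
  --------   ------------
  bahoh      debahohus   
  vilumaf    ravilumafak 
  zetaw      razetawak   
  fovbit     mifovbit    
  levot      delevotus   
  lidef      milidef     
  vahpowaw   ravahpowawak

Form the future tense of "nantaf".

levot and fovbit both end in -t yet inflect differently (delevotus, mifovbit), so the final letter is not what conditions the rule; the last vowel is.
"nantaf" has last vowel 'a'. The stems whose last vowel is 'a' (vilumaf → ravilumafak, vahpowaw → ravahpowawak, zetaw → razetawak) add ra- … -ak around the stem.
The other patterns: stems whose last vowel is 'o' add de- … -us around the stem; stems whose last vowel is 'e' or 'i' add the prefix mi-.
So nantaf → ranantafak.

ranantafak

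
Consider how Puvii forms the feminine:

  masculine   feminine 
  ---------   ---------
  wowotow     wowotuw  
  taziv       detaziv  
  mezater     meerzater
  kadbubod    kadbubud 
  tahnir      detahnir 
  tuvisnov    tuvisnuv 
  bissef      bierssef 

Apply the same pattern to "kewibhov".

taziv and tuvisnov both end in -v yet inflect differently (detaziv, tuvisnuv), so the final letter is not what conditions the rule; the last vowel is.
"kewibhov" has last vowel 'o'. The stems whose last vowel is 'o' (kadbubod → kadbubud, tuvisnov → tuvisnuv, wowotow → wowotuw) change the last vowel to 'u'.
So kewibhov → kewibhuv.

kewibhuv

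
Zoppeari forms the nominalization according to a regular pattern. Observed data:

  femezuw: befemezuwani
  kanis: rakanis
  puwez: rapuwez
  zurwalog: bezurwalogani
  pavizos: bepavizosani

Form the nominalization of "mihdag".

ramihdag

pavizos and kanis both end in -s yet inflect differently (bepavizosani, rakanis), so the final letter is not what conditions the rule; the number of vowels is.
"mihdag" has 2 vowels. The stems with 2 vowels (kanis → rakanis, puwez → rapuwez) add the prefix ra-.
So mihdag → ramihdag.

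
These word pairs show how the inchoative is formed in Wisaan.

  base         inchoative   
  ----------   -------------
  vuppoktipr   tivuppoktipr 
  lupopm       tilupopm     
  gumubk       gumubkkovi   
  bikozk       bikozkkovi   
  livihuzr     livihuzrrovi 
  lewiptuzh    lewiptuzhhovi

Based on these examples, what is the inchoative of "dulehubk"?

vuppoktipr and livihuzr both end in -r yet inflect differently (tivuppoktipr, livihuzrrovi), so the final letter is not what conditions the rule; the second-to-last letter is.
"dulehubk" has second-to-last letter 'b'. The one such stem in the data (gumubk → gumubkkovi) doubles the final consonant and adds -ovi (as do bikozk, livihuzr), so the same rule applies.
The other pattern: stems whose second-to-last letter is 'p' add the prefix ti-.
So dulehubk → dulehubkkovi.

dulehubkkovi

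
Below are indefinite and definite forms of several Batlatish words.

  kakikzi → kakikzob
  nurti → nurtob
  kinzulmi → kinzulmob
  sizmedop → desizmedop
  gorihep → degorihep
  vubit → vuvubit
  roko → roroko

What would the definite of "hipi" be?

"hipi" ends in -i. The stems ending in -i (kakikzi → kakikzob, nurti → nurtob, kinzulmi → kinzulmob) drop the final letter and add -ob.
The other patterns: stems ending in -p add the prefix de-; stems ending in -o or -t repeat the first consonant+vowel as a prefix.
So hipi → hipob.

hipob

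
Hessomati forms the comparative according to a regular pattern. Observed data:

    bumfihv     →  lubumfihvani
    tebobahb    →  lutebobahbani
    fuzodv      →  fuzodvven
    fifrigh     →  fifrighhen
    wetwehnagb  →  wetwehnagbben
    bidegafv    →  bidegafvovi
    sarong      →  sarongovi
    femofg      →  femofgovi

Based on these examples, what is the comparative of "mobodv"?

mobodvven

bumfihv and fuzodv both end in -v yet inflect differently (lubumfihvani, fuzodvven), so the final letter is not what conditions the rule; the second-to-last letter is.
"mobodv" has second-to-last letter 'd'. The one such stem in the data (fuzodv → fuzodvven) doubles the final consonant and adds -en (as do fifrigh, wetwehnagb), so the same rule applies.
So mobodv → mobodvven.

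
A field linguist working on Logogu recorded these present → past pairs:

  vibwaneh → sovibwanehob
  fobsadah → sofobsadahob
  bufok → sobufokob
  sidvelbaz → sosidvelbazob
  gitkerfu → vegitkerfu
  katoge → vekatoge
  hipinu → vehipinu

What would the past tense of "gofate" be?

vegofate

vibwaneh and katoge both have last vowel 'e' yet inflect differently (sovibwanehob, vekatoge), so the last vowel is not what conditions the rule; whether the stem ends in a vowel or a consonant is.
"gofate" ends in a vowel. The stems ending in a vowel (gitkerfu → vegitkerfu, katoge → vekatoge, hipinu → vehipinu) add the prefix ve-.
The other pattern: stems ending in a consonant add so- … -ob around the stem.
So gofate → vegofate.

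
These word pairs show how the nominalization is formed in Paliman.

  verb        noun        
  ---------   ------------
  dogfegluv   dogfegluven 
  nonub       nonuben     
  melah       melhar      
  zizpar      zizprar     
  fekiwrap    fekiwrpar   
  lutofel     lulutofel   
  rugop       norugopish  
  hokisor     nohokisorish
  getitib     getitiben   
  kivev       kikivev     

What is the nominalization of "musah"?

"musah" has last vowel 'a'. The stems whose last vowel is 'a' (zizpar → zizprar, melah → melhar, fekiwrap → fekiwrpar) delete the last vowel and add -ar.
The other patterns: stems whose last vowel is 'i' or 'u' add -en; stems whose last vowel is 'o' add no- … -ish around the stem; stems whose last vowel is 'e' repeat the first consonant+vowel as a prefix.
So musah → mushar.

mushar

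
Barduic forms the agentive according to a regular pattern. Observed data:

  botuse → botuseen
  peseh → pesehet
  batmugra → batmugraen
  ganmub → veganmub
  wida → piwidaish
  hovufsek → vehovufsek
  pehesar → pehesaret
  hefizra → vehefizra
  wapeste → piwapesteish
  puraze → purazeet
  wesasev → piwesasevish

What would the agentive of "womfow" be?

piwomfowish

"womfow" begins with w-. The stems beginning with w- (wida → piwidaish, wesasev → piwesasevish, wapeste → piwapesteish) add pi- … -ish around the stem.
The other patterns: stems beginning with p- add -et; stems beginning with b- add -en; stems beginning with g- or h- add the prefix ve-.
So womfow → piwomfowish.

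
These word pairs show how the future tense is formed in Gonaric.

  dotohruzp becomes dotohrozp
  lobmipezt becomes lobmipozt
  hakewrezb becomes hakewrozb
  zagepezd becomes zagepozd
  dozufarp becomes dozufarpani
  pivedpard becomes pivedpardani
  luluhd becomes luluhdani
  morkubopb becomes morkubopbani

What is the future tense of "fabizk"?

dotohruzp and dozufarp both end in -p yet inflect differently (dotohrozp, dozufarpani), so the final letter is not what conditions the rule; the second-to-last letter is.
"fabizk" has second-to-last letter 'z'. The stems whose second-to-last letter is 'z' (dotohruzp → dotohrozp, lobmipezt → lobmipozt, hakewrezb → hakewrozb) change the last vowel to 'o'.
The other pattern: stems whose second-to-last letter is 'h', 'p' or 'r' add -ani.
So fabizk → fabozk.

fabozk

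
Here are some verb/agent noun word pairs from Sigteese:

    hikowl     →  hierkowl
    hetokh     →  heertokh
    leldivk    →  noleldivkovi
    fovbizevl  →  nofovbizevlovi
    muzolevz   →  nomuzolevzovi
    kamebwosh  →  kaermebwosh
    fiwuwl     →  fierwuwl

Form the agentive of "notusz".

"notusz" has second-to-last letter 's'. The one such stem in the data (kamebwosh → kaermebwosh) inserts -er- after the first vowel (as do hetokh, hikowl), so the same rule applies.
So notusz → noertusz.

noertusz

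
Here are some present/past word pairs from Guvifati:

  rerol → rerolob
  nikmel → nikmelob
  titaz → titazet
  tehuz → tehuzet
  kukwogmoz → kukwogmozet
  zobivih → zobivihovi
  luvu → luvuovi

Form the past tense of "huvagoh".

huvagohovi

rerol and kukwogmoz both have last vowel 'o' yet inflect differently (rerolob, kukwogmozet), so the last vowel is not what conditions the rule; the final letter is.
"huvagoh" ends in -h. The one such stem in the data (zobivih → zobivihovi) adds -ovi, so the same rule applies.
So huvagoh → huvagohovi.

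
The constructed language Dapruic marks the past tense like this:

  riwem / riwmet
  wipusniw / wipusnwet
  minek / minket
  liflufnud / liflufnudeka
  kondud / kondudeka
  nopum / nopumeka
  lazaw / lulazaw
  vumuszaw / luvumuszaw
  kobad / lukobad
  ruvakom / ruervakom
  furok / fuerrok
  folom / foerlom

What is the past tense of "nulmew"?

nulmwet

"nulmew" has last vowel 'e'. The stems whose last vowel is 'e' (riwem → riwmet, minek → minket) delete the last vowel and add -et.
The other patterns: stems whose last vowel is 'u' add -eka; stems whose last vowel is 'a' add the prefix lu-; stems whose last vowel is 'o' insert -er- after the first vowel.
So nulmew → nulmwet.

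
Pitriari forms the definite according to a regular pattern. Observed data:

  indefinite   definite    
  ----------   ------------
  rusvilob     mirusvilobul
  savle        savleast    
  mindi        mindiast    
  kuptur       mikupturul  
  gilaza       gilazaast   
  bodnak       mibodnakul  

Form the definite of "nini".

niniast

gilaza and bodnak both have last vowel 'a' yet inflect differently (gilazaast, mibodnakul), so the last vowel is not what conditions the rule; whether the stem ends in a vowel or a consonant is.
"nini" ends in a vowel. The stems ending in a vowel (mindi → mindiast, savle → savleast, gilaza → gilazaast) add -ast.
The other pattern: stems ending in a consonant add mi- … -ul around the stem.
So nini → niniast.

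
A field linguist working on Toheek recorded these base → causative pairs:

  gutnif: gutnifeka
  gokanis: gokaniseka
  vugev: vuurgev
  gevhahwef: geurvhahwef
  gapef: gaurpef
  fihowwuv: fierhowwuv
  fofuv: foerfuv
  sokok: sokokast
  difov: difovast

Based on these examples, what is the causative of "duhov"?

gutnif and gevhahwef both end in -f yet inflect differently (gutnifeka, geurvhahwef), so the final letter is not what conditions the rule; the last vowel is.
"duhov" has last vowel 'o'. The stems whose last vowel is 'o' (sokok → sokokast, difov → difovast) add -ast.
So duhov → duhovast.

duhovast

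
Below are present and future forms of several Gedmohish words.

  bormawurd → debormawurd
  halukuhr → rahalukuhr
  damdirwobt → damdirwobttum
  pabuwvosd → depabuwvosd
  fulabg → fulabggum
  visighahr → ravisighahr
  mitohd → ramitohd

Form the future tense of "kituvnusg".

dekituvnusg

mitohd and pabuwvosd both end in -d yet inflect differently (ramitohd, depabuwvosd), so the final letter is not what conditions the rule; the second-to-last letter is.
"kituvnusg" has second-to-last letter 's'. The one such stem in the data (pabuwvosd → depabuwvosd) adds the prefix de-, so the same rule applies.
The other patterns: stems whose second-to-last letter is 'h' add the prefix ra-; stems whose second-to-last letter is 'b' double the final consonant and add -um.
So kituvnusg → dekituvnusg.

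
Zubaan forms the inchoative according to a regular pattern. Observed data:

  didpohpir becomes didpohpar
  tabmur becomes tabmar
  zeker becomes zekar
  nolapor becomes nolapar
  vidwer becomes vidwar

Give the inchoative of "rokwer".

Every pair shown (didpohpir → didpohpar, tabmur → tabmar, zeker → zekar, …) follows the same rule: change the last vowel to 'a'.
So rokwer → rokwar.

rokwar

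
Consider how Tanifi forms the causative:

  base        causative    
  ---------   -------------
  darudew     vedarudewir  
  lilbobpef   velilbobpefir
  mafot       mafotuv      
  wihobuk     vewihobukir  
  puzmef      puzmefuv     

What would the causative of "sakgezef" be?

vesakgezefir

lilbobpef and puzmef both end in -f yet inflect differently (velilbobpefir, puzmefuv), so the final letter is not what conditions the rule; the number of vowels is.
"sakgezef" has 3 vowels. The stems with 3 vowels (darudew → vedarudewir, lilbobpef → velilbobpefir, wihobuk → vewihobukir) add ve- … -ir around the stem.
The other pattern: stems with 2 vowels add -uv.
So sakgezef → vesakgezefir.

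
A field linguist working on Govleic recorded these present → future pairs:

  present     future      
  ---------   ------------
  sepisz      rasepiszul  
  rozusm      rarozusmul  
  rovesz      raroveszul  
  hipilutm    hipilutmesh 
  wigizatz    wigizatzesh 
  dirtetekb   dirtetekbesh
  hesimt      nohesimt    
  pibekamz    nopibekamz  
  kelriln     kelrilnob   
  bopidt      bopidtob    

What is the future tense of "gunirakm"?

gunirakmesh

rozusm and hipilutm both end in -m yet inflect differently (rarozusmul, hipilutmesh), so the final letter is not what conditions the rule; the second-to-last letter is.
"gunirakm" has second-to-last letter 'k'. The one such stem in the data (dirtetekb → dirtetekbesh) adds -esh, so the same rule applies.
The other patterns: stems whose second-to-last letter is 's' add ra- … -ul around the stem; stems whose second-to-last letter is 'm' add the prefix no-; stems whose second-to-last letter is 'd' or 'l' add -ob.
So gunirakm → gunirakmesh.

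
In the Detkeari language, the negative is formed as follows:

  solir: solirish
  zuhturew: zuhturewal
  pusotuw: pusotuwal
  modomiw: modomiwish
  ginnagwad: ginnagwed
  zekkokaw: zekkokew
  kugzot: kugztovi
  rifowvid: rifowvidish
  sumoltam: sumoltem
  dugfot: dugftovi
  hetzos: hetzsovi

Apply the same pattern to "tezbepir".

zuhturew and zekkokaw both end in -w yet inflect differently (zuhturewal, zekkokew), so the final letter is not what conditions the rule; the last vowel is.
"tezbepir" has last vowel 'i'. The stems whose last vowel is 'i' (rifowvid → rifowvidish, modomiw → modomiwish, solir → solirish) add -ish.
So tezbepir → tezbepirish.

tezbepirish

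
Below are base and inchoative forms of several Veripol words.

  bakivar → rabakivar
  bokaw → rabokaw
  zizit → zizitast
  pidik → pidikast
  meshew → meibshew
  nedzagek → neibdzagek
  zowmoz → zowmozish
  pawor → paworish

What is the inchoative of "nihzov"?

nihzovish

bokaw and meshew both end in -w yet inflect differently (rabokaw, meibshew), so the final letter is not what conditions the rule; the last vowel is.
"nihzov" has last vowel 'o'. The stems whose last vowel is 'o' (zowmoz → zowmozish, pawor → paworish) add -ish.
So nihzov → nihzovish.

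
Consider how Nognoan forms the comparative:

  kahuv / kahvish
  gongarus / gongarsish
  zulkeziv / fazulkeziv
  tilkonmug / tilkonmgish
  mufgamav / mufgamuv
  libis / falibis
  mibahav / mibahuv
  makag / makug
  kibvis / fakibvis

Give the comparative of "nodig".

fanodig

zulkeziv and kahuv both end in -v yet inflect differently (fazulkeziv, kahvish), so the final letter is not what conditions the rule; the last vowel is.
"nodig" has last vowel 'i'. The stems whose last vowel is 'i' (kibvis → fakibvis, zulkeziv → fazulkeziv, libis → falibis) add the prefix fa-.
The other patterns: stems whose last vowel is 'u' delete the last vowel and add -ish; stems whose last vowel is 'a' change the last vowel to 'u'.
So nodig → fanodig.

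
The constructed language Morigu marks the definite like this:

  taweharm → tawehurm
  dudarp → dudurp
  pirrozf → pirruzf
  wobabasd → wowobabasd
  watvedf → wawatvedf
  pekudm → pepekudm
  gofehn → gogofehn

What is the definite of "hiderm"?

hidurm

"hiderm" has second-to-last letter 'r'. The stems whose second-to-last letter is 'r' (taweharm → tawehurm, dudarp → dudurp) change the last vowel to 'u'.
The other pattern: stems whose second-to-last letter is 'd', 'h' or 's' repeat the first consonant+vowel as a prefix.
So hiderm → hidurm.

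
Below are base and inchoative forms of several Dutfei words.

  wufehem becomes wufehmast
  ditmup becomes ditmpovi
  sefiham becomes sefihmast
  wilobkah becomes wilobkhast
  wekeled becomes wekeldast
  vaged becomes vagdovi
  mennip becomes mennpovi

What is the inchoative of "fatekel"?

"fatekel" has 3 vowels. The stems with 3 vowels (wilobkah → wilobkhast, wufehem → wufehmast, wekeled → wekeldast) delete the last vowel and add -ast.
The other pattern: stems with 2 vowels delete the last vowel and add -ovi.
So fatekel → fateklast.

fateklast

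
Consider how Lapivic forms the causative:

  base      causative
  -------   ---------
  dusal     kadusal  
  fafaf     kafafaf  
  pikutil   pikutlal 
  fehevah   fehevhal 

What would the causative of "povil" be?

kapovil

"povil" has 2 vowels. The stems with 2 vowels (dusal → kadusal, fafaf → kafafaf) add the prefix ka-.
The other pattern: stems with 3 vowels delete the last vowel and add -al.
So povil → kapovil.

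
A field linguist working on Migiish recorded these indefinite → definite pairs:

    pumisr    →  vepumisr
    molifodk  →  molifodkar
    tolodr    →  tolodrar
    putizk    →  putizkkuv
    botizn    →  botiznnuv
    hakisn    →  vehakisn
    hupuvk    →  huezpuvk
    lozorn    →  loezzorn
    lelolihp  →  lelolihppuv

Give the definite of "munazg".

"munazg" has second-to-last letter 'z'. The stems whose second-to-last letter is 'z' (botizn → botiznnuv, putizk → putizkkuv) double the final consonant and add -uv.
So munazg → munazgguv.

munazgguv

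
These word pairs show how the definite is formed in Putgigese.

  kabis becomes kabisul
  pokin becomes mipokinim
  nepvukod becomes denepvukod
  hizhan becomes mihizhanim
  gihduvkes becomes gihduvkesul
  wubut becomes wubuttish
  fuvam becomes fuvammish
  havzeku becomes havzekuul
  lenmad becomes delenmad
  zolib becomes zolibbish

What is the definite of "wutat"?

wutattish

"wutat" ends in -t. The one such stem in the data (wubut → wubuttish) doubles the final consonant and adds -ish (as do fuvam, zolib), so the same rule applies.
So wutat → wutattish.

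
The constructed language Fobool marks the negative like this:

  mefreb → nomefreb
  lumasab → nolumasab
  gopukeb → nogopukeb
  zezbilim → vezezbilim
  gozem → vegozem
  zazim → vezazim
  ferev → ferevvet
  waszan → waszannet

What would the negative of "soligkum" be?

mefreb and gozem both have last vowel 'e' yet inflect differently (nomefreb, vegozem), so the last vowel is not what conditions the rule; the final letter is.
"soligkum" ends in -m. The stems ending in -m (zezbilim → vezezbilim, gozem → vegozem, zazim → vezazim) add the prefix ve-.
So soligkum → vesoligkum.

vesoligkum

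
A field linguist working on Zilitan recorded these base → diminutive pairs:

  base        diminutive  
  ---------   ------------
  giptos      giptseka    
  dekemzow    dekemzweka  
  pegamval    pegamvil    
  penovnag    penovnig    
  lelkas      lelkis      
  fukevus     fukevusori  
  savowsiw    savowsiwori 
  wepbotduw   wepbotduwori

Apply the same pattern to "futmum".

futmumori

"futmum" has last vowel 'u'. The stems whose last vowel is 'u' (fukevus → fukevusori, wepbotduw → wepbotduwori) add -ori.
So futmum → futmumori.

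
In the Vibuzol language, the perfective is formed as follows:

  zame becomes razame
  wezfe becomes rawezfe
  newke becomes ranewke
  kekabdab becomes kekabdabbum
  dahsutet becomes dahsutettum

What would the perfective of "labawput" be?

zame and dahsutet both have last vowel 'e' yet inflect differently (razame, dahsutettum), so the last vowel is not what conditions the rule; the final letter is.
"labawput" ends in -t. The one such stem in the data (dahsutet → dahsutettum) doubles the final consonant and adds -um (as does kekabdab), so the same rule applies.
So labawput → labawputtum.

labawputtum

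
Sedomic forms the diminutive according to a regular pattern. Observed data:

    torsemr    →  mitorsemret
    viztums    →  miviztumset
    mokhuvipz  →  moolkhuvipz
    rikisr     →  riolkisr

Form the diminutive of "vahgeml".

rikisr and torsemr both end in -r yet inflect differently (riolkisr, mitorsemret), so the final letter is not what conditions the rule; the second-to-last letter is.
"vahgeml" has second-to-last letter 'm'. The stems whose second-to-last letter is 'm' (viztums → miviztumset, torsemr → mitorsemret) add mi- … -et around the stem.
The other pattern: stems whose second-to-last letter is 'p' or 's' insert -ol- after the first vowel.
So vahgeml → mivahgemlet.

mivahgemlet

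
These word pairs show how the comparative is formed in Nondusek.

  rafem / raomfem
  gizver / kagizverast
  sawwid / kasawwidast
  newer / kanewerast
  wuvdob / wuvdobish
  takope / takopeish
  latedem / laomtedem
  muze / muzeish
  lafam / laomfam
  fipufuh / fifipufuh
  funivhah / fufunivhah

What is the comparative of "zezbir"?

funivhah and lafam both have last vowel 'a' yet inflect differently (fufunivhah, laomfam), so the last vowel is not what conditions the rule; the final letter is.
"zezbir" ends in -r. The stems ending in -r (newer → kanewerast, gizver → kagizverast) add ka- … -ast around the stem.
So zezbir → kazezbirast.

kazezbirast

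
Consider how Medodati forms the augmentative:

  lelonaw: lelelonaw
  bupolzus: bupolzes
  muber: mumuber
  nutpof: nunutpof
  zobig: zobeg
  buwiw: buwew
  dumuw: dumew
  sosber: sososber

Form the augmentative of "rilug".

rileg

"rilug" has last vowel 'u'. The stems whose last vowel is 'u' (dumuw → dumew, bupolzus → bupolzes) change the last vowel to 'e'.
The other pattern: stems whose last vowel is 'a', 'e' or 'o' repeat the first consonant+vowel as a prefix.
So rilug → rileg.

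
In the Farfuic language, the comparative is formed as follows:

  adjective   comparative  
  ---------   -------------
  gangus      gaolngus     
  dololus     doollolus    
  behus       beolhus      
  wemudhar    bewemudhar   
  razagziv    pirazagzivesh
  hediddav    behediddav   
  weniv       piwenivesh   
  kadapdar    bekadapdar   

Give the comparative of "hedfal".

razagziv and hediddav both end in -v yet inflect differently (pirazagzivesh, behediddav), so the final letter is not what conditions the rule; the last vowel is.
"hedfal" has last vowel 'a'. The stems whose last vowel is 'a' (hediddav → behediddav, kadapdar → bekadapdar, wemudhar → bewemudhar) add the prefix be-.
So hedfal → behedfal.

behedfal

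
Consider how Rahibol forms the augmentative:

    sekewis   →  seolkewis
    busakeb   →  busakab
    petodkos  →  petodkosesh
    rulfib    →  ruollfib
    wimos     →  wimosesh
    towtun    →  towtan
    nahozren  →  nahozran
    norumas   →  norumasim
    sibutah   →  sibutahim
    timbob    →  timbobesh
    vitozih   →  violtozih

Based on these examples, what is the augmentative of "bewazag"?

bewazagim

vitozih and sibutah both end in -h yet inflect differently (violtozih, sibutahim), so the final letter is not what conditions the rule; the last vowel is.
"bewazag" has last vowel 'a'. The stems whose last vowel is 'a' (sibutah → sibutahim, norumas → norumasim) add -im.
So bewazag → bewazagim.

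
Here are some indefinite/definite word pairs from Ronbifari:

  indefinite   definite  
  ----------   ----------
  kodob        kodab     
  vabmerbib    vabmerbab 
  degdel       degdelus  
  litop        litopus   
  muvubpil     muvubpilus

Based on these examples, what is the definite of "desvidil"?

desvidilus

"desvidil" ends in -l. The stems ending in -l (degdel → degdelus, muvubpil → muvubpilus) add -us.
The other pattern: stems ending in -b change the last vowel to 'a'.
So desvidil → desvidilus.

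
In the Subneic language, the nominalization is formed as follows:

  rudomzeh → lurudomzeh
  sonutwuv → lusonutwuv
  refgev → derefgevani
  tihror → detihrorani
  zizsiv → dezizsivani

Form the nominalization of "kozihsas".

sonutwuv and refgev both end in -v yet inflect differently (lusonutwuv, derefgevani), so the final letter is not what conditions the rule; the number of vowels is.
"kozihsas" has 3 vowels. The stems with 3 vowels (rudomzeh → lurudomzeh, sonutwuv → lusonutwuv) add the prefix lu-.
The other pattern: stems with 2 vowels add de- … -ani around the stem.
So kozihsas → lukozihsas.

lukozihsas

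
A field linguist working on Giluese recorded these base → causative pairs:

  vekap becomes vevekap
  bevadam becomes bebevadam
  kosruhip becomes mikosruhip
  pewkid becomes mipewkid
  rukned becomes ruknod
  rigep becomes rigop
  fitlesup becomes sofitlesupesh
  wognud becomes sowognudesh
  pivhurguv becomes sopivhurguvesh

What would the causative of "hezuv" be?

sohezuvesh

vekap and kosruhip both end in -p yet inflect differently (vevekap, mikosruhip), so the final letter is not what conditions the rule; the last vowel is.
"hezuv" has last vowel 'u'. The stems whose last vowel is 'u' (fitlesup → sofitlesupesh, wognud → sowognudesh, pivhurguv → sopivhurguvesh) add so- … -esh around the stem.
The other patterns: stems whose last vowel is 'a' repeat the first consonant+vowel as a prefix; stems whose last vowel is 'i' add the prefix mi-; stems whose last vowel is 'e' change the last vowel to 'o'.
So hezuv → sohezuvesh.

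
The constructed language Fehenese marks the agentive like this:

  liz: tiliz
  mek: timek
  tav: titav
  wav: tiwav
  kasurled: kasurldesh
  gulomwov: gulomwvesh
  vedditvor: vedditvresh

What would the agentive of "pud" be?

"pud" has 1 vowel. The stems with 1 vowel (liz → tiliz, mek → timek, tav → titav) add the prefix ti-.
So pud → tipud.

tipud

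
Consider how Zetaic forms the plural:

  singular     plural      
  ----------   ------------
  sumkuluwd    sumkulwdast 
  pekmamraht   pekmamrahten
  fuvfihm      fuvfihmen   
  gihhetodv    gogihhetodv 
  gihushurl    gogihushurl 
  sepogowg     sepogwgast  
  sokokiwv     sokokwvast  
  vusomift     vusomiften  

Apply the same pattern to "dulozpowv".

"dulozpowv" has second-to-last letter 'w'. The stems whose second-to-last letter is 'w' (sumkuluwd → sumkulwdast, sokokiwv → sokokwvast, sepogowg → sepogwgast) delete the last vowel and add -ast.
The other patterns: stems whose second-to-last letter is 'd' or 'r' add the prefix go-; stems whose second-to-last letter is 'f' or 'h' add -en.
So dulozpowv → dulozpwvast.

dulozpwvast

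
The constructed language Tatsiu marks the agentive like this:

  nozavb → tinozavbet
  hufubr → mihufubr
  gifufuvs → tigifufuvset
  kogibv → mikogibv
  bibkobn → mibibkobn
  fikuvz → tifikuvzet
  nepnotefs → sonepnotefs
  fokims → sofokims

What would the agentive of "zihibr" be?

"zihibr" has second-to-last letter 'b'. The stems whose second-to-last letter is 'b' (bibkobn → mibibkobn, kogibv → mikogibv, hufubr → mihufubr) add the prefix mi-.
The other patterns: stems whose second-to-last letter is 'v' add ti- … -et around the stem; stems whose second-to-last letter is 'f' or 'm' add the prefix so-.
So zihibr → mizihibr.

mizihibr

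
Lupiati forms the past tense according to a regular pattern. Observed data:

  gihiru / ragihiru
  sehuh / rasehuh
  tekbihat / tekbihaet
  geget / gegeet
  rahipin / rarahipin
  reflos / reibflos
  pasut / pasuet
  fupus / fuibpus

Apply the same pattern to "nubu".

ranubu

"nubu" ends in -u. The one such stem in the data (gihiru → ragihiru) adds the prefix ra-, so the same rule applies.
So nubu → ranubu.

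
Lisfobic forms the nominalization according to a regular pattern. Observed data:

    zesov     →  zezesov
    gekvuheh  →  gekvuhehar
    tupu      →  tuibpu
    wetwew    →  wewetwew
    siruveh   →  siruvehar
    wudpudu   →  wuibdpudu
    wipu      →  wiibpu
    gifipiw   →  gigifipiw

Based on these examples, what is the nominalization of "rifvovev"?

siruveh and wetwew both have last vowel 'e' yet inflect differently (siruvehar, wewetwew), so the last vowel is not what conditions the rule; the final letter is.
"rifvovev" ends in -v. The one such stem in the data (zesov → zezesov) repeats the first consonant+vowel as a prefix (as do wetwew, gifipiw), so the same rule applies.
The other patterns: stems ending in -h add -ar; stems ending in -u insert -ib- after the first vowel.
So rifvovev → ririfvovev.

ririfvovev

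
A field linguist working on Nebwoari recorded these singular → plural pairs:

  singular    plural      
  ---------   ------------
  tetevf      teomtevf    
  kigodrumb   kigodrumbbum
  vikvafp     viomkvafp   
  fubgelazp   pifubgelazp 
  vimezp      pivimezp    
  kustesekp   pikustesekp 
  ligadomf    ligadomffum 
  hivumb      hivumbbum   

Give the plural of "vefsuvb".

veomfsuvb

tetevf and ligadomf both end in -f yet inflect differently (teomtevf, ligadomffum), so the final letter is not what conditions the rule; the second-to-last letter is.
"vefsuvb" has second-to-last letter 'v'. The one such stem in the data (tetevf → teomtevf) inserts -om- after the first vowel (as does vikvafp), so the same rule applies.
The other patterns: stems whose second-to-last letter is 'm' double the final consonant and add -um; stems whose second-to-last letter is 'k' or 'z' add the prefix pi-.
So vefsuvb → veomfsuvb.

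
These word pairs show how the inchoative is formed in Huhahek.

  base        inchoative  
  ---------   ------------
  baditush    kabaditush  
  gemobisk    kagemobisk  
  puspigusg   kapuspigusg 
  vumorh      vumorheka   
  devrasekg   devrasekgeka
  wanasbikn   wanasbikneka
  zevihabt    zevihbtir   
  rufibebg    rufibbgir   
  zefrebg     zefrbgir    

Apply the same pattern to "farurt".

baditush and vumorh both end in -h yet inflect differently (kabaditush, vumorheka), so the final letter is not what conditions the rule; the second-to-last letter is.
"farurt" has second-to-last letter 'r'. The one such stem in the data (vumorh → vumorheka) adds -eka, so the same rule applies.
The other patterns: stems whose second-to-last letter is 's' add the prefix ka-; stems whose second-to-last letter is 'b' delete the last vowel and add -ir.
So farurt → farurteka.

farurteka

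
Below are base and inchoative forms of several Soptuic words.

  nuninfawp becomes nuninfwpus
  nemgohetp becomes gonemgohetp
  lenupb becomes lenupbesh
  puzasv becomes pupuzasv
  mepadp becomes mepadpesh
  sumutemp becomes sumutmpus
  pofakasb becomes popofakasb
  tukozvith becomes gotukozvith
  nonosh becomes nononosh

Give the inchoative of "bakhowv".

nuninfawp and nemgohetp both end in -p yet inflect differently (nuninfwpus, gonemgohetp), so the final letter is not what conditions the rule; the second-to-last letter is.
"bakhowv" has second-to-last letter 'w'. The one such stem in the data (nuninfawp → nuninfwpus) deletes the last vowel and adds -us (as does sumutemp), so the same rule applies.
The other patterns: stems whose second-to-last letter is 't' add the prefix go-; stems whose second-to-last letter is 's' repeat the first consonant+vowel as a prefix; stems whose second-to-last letter is 'd' or 'p' add -esh.
So bakhowv → bakhwvus.

bakhwvus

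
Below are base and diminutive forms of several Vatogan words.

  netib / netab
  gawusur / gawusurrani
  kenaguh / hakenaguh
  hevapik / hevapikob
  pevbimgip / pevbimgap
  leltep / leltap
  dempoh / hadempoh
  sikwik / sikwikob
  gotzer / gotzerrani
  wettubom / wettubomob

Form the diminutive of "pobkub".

pobkab

gawusur and kenaguh both have last vowel 'u' yet inflect differently (gawusurrani, hakenaguh), so the last vowel is not what conditions the rule; the final letter is.
"pobkub" ends in -b. The one such stem in the data (netib → netab) changes the last vowel to 'a' (as do leltep, pevbimgip), so the same rule applies.
So pobkub → pobkab.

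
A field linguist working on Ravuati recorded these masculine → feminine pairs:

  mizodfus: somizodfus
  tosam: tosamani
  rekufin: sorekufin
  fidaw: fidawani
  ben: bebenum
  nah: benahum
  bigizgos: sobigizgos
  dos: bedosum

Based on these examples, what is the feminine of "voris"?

dos and bigizgos both end in -s yet inflect differently (bedosum, sobigizgos), so the final letter is not what conditions the rule; the number of vowels is.
"voris" has 2 vowels. The stems with 2 vowels (fidaw → fidawani, tosam → tosamani) add -ani.
So voris → vorisani.

vorisani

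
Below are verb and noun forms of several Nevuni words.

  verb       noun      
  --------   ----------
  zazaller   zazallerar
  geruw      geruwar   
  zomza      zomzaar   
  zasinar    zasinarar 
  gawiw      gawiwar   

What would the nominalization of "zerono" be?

zeronoar

Every pair shown (zazaller → zazallerar, geruw → geruwar, zomza → zomzaar, …) follows the same rule: add -ar.
So zerono → zeronoar.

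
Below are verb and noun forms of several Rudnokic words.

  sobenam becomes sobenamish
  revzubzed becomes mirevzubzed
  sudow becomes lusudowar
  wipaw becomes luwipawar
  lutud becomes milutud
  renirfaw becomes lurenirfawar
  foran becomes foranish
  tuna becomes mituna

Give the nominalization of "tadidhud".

renirfaw and tuna both have last vowel 'a' yet inflect differently (lurenirfawar, mituna), so the last vowel is not what conditions the rule; the final letter is.
"tadidhud" ends in -d. The stems ending in -d (revzubzed → mirevzubzed, lutud → milutud) add the prefix mi-.
So tadidhud → mitadidhud.

mitadidhud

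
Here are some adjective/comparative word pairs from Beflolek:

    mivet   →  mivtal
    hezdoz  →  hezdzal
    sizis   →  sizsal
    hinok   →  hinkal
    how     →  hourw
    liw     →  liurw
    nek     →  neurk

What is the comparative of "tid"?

tiurd

"tid" has 1 vowel. The stems with 1 vowel (how → hourw, liw → liurw, nek → neurk) insert -ur- after the first vowel.
So tid → tiurd.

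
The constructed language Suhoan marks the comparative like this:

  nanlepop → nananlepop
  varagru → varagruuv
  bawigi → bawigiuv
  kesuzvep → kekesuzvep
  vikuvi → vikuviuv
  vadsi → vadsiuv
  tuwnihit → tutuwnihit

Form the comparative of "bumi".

tuwnihit and vadsi both have last vowel 'i' yet inflect differently (tutuwnihit, vadsiuv), so the last vowel is not what conditions the rule; whether the stem ends in a vowel or a consonant is.
"bumi" ends in a vowel. The stems ending in a vowel (vadsi → vadsiuv, vikuvi → vikuviuv, varagru → varagruuv) add -uv.
So bumi → bumiuv.

bumiuv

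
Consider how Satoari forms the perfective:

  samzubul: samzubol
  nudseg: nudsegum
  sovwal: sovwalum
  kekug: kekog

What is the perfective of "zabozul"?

"zabozul" has last vowel 'u'. The stems whose last vowel is 'u' (kekug → kekog, samzubul → samzubol) change the last vowel to 'o'.
So zabozul → zabozol.

zabozol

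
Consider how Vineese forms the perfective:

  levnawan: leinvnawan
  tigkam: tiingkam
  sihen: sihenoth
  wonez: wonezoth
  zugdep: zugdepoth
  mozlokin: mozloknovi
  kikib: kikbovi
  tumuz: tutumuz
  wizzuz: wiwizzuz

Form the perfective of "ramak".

levnawan and sihen both end in -n yet inflect differently (leinvnawan, sihenoth), so the final letter is not what conditions the rule; the last vowel is.
"ramak" has last vowel 'a'. The stems whose last vowel is 'a' (levnawan → leinvnawan, tigkam → tiingkam) insert -in- after the first vowel.
So ramak → rainmak.

rainmak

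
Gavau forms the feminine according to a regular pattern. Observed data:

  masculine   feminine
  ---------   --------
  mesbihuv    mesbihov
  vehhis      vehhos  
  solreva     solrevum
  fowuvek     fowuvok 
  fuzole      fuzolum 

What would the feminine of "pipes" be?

"pipes" ends in a consonant. The stems ending in a consonant (vehhis → vehhos, mesbihuv → mesbihov, fowuvek → fowuvok) change the last vowel to 'o'.
The other pattern: stems ending in a vowel drop the final letter and add -um.
So pipes → pipos.

pipos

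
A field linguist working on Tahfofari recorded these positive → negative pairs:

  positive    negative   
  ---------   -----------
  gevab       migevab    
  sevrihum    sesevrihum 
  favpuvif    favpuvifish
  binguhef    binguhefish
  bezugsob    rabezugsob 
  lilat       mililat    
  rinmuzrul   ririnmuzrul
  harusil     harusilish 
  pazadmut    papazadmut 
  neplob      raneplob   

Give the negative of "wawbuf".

rinmuzrul and harusil both end in -l yet inflect differently (ririnmuzrul, harusilish), so the final letter is not what conditions the rule; the last vowel is.
"wawbuf" has last vowel 'u'. The stems whose last vowel is 'u' (sevrihum → sesevrihum, rinmuzrul → ririnmuzrul, pazadmut → papazadmut) repeat the first consonant+vowel as a prefix.
The other patterns: stems whose last vowel is 'e' or 'i' add -ish; stems whose last vowel is 'o' add the prefix ra-; stems whose last vowel is 'a' add the prefix mi-.
So wawbuf → wawawbuf.

wawawbuf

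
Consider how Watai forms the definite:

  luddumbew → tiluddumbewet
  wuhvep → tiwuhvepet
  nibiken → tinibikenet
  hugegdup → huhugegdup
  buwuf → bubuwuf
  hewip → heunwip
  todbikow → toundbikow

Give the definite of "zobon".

"zobon" has last vowel 'o'. The one such stem in the data (todbikow → toundbikow) inserts -un- after the first vowel (as does hewip), so the same rule applies.
The other patterns: stems whose last vowel is 'e' add ti- … -et around the stem; stems whose last vowel is 'u' repeat the first consonant+vowel as a prefix.
So zobon → zounbon.

zounbon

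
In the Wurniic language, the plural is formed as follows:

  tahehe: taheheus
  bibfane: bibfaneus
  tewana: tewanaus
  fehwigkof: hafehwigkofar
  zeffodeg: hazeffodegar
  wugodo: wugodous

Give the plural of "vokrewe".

vokreweus

"vokrewe" ends in a vowel. The stems ending in a vowel (tahehe → taheheus, wugodo → wugodous, tewana → tewanaus) add -us.
So vokrewe → vokreweus.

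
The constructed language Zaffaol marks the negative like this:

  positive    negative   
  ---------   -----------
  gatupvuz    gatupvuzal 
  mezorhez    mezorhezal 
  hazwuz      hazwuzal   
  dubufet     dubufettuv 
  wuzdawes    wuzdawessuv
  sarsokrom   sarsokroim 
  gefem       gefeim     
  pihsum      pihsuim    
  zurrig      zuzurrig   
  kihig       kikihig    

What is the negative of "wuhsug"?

wuwuhsug

mezorhez and dubufet both have last vowel 'e' yet inflect differently (mezorhezal, dubufettuv), so the last vowel is not what conditions the rule; the final letter is.
"wuhsug" ends in -g. The stems ending in -g (zurrig → zuzurrig, kihig → kikihig) repeat the first consonant+vowel as a prefix.
The other patterns: stems ending in -z add -al; stems ending in -s or -t double the final consonant and add -uv; stems ending in -m drop the final letter and add -im.
So wuhsug → wuwuhsug.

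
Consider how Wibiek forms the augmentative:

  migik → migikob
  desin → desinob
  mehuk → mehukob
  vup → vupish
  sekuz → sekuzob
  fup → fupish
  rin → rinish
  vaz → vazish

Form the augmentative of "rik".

rikish

desin and rin both end in -n yet inflect differently (desinob, rinish), so the final letter is not what conditions the rule; the number of vowels is.
"rik" has 1 vowel. The stems with 1 vowel (vup → vupish, rin → rinish, fup → fupish) add -ish.
The other pattern: stems with 2 vowels add -ob.
So rik → rikish.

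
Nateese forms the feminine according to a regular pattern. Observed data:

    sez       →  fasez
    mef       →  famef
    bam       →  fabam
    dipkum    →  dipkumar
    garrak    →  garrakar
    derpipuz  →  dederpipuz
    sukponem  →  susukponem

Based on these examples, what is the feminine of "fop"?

fafop

bam and dipkum both end in -m yet inflect differently (fabam, dipkumar), so the final letter is not what conditions the rule; the number of vowels is.
"fop" has 1 vowel. The stems with 1 vowel (sez → fasez, mef → famef, bam → fabam) add the prefix fa-.
So fop → fafop.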